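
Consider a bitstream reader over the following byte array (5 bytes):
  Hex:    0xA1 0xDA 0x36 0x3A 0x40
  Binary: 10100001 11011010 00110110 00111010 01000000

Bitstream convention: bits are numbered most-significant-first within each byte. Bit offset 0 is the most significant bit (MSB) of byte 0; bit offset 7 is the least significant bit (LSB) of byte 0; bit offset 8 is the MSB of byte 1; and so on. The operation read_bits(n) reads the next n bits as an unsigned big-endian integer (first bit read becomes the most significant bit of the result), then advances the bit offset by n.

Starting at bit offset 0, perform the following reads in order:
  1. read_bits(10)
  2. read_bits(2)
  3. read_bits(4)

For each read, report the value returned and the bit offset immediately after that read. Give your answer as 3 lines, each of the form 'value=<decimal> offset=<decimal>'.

Answer: value=647 offset=10
value=1 offset=12
value=10 offset=16

Derivation:
Read 1: bits[0:10] width=10 -> value=647 (bin 1010000111); offset now 10 = byte 1 bit 2; 30 bits remain
Read 2: bits[10:12] width=2 -> value=1 (bin 01); offset now 12 = byte 1 bit 4; 28 bits remain
Read 3: bits[12:16] width=4 -> value=10 (bin 1010); offset now 16 = byte 2 bit 0; 24 bits remain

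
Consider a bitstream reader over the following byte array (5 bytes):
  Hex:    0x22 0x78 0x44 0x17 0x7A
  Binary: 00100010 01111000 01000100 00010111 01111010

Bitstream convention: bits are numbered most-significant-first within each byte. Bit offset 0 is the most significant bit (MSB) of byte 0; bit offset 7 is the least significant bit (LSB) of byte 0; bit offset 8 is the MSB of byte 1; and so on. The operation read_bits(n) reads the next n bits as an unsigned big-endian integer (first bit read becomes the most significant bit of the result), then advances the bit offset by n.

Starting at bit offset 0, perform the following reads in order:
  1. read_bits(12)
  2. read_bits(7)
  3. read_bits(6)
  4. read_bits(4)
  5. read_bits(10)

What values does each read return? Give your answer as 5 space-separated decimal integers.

Read 1: bits[0:12] width=12 -> value=551 (bin 001000100111); offset now 12 = byte 1 bit 4; 28 bits remain
Read 2: bits[12:19] width=7 -> value=66 (bin 1000010); offset now 19 = byte 2 bit 3; 21 bits remain
Read 3: bits[19:25] width=6 -> value=8 (bin 001000); offset now 25 = byte 3 bit 1; 15 bits remain
Read 4: bits[25:29] width=4 -> value=2 (bin 0010); offset now 29 = byte 3 bit 5; 11 bits remain
Read 5: bits[29:39] width=10 -> value=957 (bin 1110111101); offset now 39 = byte 4 bit 7; 1 bits remain

Answer: 551 66 8 2 957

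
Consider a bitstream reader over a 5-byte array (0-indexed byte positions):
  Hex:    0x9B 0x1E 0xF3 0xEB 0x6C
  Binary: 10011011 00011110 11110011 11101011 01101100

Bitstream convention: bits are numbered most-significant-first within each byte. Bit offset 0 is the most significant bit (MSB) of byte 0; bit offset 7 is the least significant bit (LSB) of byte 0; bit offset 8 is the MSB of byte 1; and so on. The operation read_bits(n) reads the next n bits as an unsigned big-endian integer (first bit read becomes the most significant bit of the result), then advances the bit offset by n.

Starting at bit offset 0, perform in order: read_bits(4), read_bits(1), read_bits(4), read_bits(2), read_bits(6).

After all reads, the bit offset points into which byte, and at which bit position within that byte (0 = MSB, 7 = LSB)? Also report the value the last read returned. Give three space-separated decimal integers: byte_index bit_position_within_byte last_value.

Answer: 2 1 61

Derivation:
Read 1: bits[0:4] width=4 -> value=9 (bin 1001); offset now 4 = byte 0 bit 4; 36 bits remain
Read 2: bits[4:5] width=1 -> value=1 (bin 1); offset now 5 = byte 0 bit 5; 35 bits remain
Read 3: bits[5:9] width=4 -> value=6 (bin 0110); offset now 9 = byte 1 bit 1; 31 bits remain
Read 4: bits[9:11] width=2 -> value=0 (bin 00); offset now 11 = byte 1 bit 3; 29 bits remain
Read 5: bits[11:17] width=6 -> value=61 (bin 111101); offset now 17 = byte 2 bit 1; 23 bits remain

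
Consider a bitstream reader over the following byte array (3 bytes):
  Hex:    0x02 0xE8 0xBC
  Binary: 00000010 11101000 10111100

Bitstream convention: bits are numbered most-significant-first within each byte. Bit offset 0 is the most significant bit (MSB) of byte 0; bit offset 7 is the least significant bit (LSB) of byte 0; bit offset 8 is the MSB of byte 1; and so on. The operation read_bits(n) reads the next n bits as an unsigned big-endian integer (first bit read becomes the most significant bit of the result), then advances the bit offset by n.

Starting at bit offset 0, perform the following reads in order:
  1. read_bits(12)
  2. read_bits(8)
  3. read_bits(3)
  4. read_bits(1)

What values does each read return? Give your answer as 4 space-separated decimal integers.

Answer: 46 139 6 0

Derivation:
Read 1: bits[0:12] width=12 -> value=46 (bin 000000101110); offset now 12 = byte 1 bit 4; 12 bits remain
Read 2: bits[12:20] width=8 -> value=139 (bin 10001011); offset now 20 = byte 2 bit 4; 4 bits remain
Read 3: bits[20:23] width=3 -> value=6 (bin 110); offset now 23 = byte 2 bit 7; 1 bits remain
Read 4: bits[23:24] width=1 -> value=0 (bin 0); offset now 24 = byte 3 bit 0; 0 bits remain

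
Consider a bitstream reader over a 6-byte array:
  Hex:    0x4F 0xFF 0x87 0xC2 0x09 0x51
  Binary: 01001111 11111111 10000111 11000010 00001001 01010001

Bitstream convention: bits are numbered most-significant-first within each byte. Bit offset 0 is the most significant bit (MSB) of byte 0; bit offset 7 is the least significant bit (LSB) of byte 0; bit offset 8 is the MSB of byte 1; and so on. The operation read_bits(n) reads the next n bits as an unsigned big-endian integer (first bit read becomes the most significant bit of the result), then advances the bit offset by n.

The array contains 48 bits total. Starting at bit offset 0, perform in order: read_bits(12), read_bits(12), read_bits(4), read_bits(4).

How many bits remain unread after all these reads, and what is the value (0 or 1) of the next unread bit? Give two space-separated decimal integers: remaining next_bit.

Answer: 16 0

Derivation:
Read 1: bits[0:12] width=12 -> value=1279 (bin 010011111111); offset now 12 = byte 1 bit 4; 36 bits remain
Read 2: bits[12:24] width=12 -> value=3975 (bin 111110000111); offset now 24 = byte 3 bit 0; 24 bits remain
Read 3: bits[24:28] width=4 -> value=12 (bin 1100); offset now 28 = byte 3 bit 4; 20 bits remain
Read 4: bits[28:32] width=4 -> value=2 (bin 0010); offset now 32 = byte 4 bit 0; 16 bits remain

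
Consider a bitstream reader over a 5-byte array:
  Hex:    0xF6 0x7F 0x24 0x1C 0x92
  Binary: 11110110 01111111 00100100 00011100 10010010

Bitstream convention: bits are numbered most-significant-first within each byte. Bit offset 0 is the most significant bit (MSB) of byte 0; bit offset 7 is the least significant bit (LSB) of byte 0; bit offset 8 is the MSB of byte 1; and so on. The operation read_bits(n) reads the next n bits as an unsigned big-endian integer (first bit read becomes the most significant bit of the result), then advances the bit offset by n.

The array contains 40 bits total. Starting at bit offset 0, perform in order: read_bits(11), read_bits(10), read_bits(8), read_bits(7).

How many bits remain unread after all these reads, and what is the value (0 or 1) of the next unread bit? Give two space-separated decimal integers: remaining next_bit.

Read 1: bits[0:11] width=11 -> value=1971 (bin 11110110011); offset now 11 = byte 1 bit 3; 29 bits remain
Read 2: bits[11:21] width=10 -> value=996 (bin 1111100100); offset now 21 = byte 2 bit 5; 19 bits remain
Read 3: bits[21:29] width=8 -> value=131 (bin 10000011); offset now 29 = byte 3 bit 5; 11 bits remain
Read 4: bits[29:36] width=7 -> value=73 (bin 1001001); offset now 36 = byte 4 bit 4; 4 bits remain

Answer: 4 0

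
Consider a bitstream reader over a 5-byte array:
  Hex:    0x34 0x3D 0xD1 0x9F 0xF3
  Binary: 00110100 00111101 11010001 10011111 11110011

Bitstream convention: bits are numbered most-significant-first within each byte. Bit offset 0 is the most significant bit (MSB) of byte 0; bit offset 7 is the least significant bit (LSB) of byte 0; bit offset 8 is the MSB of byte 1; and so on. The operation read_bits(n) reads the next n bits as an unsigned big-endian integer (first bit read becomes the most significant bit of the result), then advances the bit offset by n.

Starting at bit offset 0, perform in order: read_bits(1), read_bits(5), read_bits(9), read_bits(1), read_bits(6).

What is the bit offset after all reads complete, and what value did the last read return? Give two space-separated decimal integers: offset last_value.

Read 1: bits[0:1] width=1 -> value=0 (bin 0); offset now 1 = byte 0 bit 1; 39 bits remain
Read 2: bits[1:6] width=5 -> value=13 (bin 01101); offset now 6 = byte 0 bit 6; 34 bits remain
Read 3: bits[6:15] width=9 -> value=30 (bin 000011110); offset now 15 = byte 1 bit 7; 25 bits remain
Read 4: bits[15:16] width=1 -> value=1 (bin 1); offset now 16 = byte 2 bit 0; 24 bits remain
Read 5: bits[16:22] width=6 -> value=52 (bin 110100); offset now 22 = byte 2 bit 6; 18 bits remain

Answer: 22 52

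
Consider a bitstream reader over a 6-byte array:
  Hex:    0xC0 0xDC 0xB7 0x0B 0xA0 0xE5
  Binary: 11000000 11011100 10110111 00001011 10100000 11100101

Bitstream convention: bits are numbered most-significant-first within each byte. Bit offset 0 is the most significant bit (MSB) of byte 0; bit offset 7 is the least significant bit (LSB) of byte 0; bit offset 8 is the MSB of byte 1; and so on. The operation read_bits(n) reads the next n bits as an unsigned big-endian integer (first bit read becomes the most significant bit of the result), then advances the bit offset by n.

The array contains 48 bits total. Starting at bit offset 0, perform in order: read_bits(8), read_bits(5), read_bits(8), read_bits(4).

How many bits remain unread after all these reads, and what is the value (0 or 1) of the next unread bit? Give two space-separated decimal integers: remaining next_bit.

Read 1: bits[0:8] width=8 -> value=192 (bin 11000000); offset now 8 = byte 1 bit 0; 40 bits remain
Read 2: bits[8:13] width=5 -> value=27 (bin 11011); offset now 13 = byte 1 bit 5; 35 bits remain
Read 3: bits[13:21] width=8 -> value=150 (bin 10010110); offset now 21 = byte 2 bit 5; 27 bits remain
Read 4: bits[21:25] width=4 -> value=14 (bin 1110); offset now 25 = byte 3 bit 1; 23 bits remain

Answer: 23 0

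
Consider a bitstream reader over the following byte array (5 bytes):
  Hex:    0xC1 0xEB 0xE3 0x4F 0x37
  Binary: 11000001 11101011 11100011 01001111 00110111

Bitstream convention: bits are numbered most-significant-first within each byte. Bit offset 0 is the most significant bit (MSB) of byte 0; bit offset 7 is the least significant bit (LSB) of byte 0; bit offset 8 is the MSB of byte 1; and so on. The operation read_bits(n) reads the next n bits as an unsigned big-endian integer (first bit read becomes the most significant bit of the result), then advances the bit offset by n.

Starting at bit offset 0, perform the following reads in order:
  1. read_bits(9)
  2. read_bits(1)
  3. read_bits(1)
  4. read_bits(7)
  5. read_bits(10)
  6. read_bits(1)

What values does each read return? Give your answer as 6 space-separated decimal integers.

Answer: 387 1 1 47 564 1

Derivation:
Read 1: bits[0:9] width=9 -> value=387 (bin 110000011); offset now 9 = byte 1 bit 1; 31 bits remain
Read 2: bits[9:10] width=1 -> value=1 (bin 1); offset now 10 = byte 1 bit 2; 30 bits remain
Read 3: bits[10:11] width=1 -> value=1 (bin 1); offset now 11 = byte 1 bit 3; 29 bits remain
Read 4: bits[11:18] width=7 -> value=47 (bin 0101111); offset now 18 = byte 2 bit 2; 22 bits remain
Read 5: bits[18:28] width=10 -> value=564 (bin 1000110100); offset now 28 = byte 3 bit 4; 12 bits remain
Read 6: bits[28:29] width=1 -> value=1 (bin 1); offset now 29 = byte 3 bit 5; 11 bits remain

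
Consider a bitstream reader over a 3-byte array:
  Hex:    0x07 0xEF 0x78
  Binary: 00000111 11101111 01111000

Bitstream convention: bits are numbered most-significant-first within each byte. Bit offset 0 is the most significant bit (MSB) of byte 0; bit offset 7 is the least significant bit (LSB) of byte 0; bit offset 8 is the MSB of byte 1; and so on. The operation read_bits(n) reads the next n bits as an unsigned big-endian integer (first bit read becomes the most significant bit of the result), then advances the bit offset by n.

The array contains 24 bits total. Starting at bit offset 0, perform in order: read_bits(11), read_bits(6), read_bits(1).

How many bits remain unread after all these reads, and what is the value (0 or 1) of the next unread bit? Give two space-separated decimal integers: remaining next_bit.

Read 1: bits[0:11] width=11 -> value=63 (bin 00000111111); offset now 11 = byte 1 bit 3; 13 bits remain
Read 2: bits[11:17] width=6 -> value=30 (bin 011110); offset now 17 = byte 2 bit 1; 7 bits remain
Read 3: bits[17:18] width=1 -> value=1 (bin 1); offset now 18 = byte 2 bit 2; 6 bits remain

Answer: 6 1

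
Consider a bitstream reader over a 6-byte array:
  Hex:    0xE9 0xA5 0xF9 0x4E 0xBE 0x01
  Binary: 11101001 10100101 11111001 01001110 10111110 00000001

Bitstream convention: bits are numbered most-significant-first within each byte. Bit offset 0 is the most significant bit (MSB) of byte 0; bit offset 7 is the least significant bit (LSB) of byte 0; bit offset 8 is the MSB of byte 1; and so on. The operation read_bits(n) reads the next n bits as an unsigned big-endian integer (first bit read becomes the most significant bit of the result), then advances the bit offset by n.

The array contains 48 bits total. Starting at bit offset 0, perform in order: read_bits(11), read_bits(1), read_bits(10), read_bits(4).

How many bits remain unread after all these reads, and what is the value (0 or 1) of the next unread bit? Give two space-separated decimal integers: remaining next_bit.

Read 1: bits[0:11] width=11 -> value=1869 (bin 11101001101); offset now 11 = byte 1 bit 3; 37 bits remain
Read 2: bits[11:12] width=1 -> value=0 (bin 0); offset now 12 = byte 1 bit 4; 36 bits remain
Read 3: bits[12:22] width=10 -> value=382 (bin 0101111110); offset now 22 = byte 2 bit 6; 26 bits remain
Read 4: bits[22:26] width=4 -> value=5 (bin 0101); offset now 26 = byte 3 bit 2; 22 bits remain

Answer: 22 0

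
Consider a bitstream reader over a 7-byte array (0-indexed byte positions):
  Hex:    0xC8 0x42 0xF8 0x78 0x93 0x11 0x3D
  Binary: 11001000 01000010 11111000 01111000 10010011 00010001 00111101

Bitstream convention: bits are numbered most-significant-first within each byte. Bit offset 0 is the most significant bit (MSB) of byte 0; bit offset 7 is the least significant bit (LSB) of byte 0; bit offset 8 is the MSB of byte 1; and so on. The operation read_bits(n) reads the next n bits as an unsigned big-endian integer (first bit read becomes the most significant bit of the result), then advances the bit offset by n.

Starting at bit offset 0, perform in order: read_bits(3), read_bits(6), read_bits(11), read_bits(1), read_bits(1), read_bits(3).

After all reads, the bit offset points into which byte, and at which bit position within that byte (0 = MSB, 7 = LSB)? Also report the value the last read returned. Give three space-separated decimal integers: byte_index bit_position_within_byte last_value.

Read 1: bits[0:3] width=3 -> value=6 (bin 110); offset now 3 = byte 0 bit 3; 53 bits remain
Read 2: bits[3:9] width=6 -> value=16 (bin 010000); offset now 9 = byte 1 bit 1; 47 bits remain
Read 3: bits[9:20] width=11 -> value=1071 (bin 10000101111); offset now 20 = byte 2 bit 4; 36 bits remain
Read 4: bits[20:21] width=1 -> value=1 (bin 1); offset now 21 = byte 2 bit 5; 35 bits remain
Read 5: bits[21:22] width=1 -> value=0 (bin 0); offset now 22 = byte 2 bit 6; 34 bits remain
Read 6: bits[22:25] width=3 -> value=0 (bin 000); offset now 25 = byte 3 bit 1; 31 bits remain

Answer: 3 1 0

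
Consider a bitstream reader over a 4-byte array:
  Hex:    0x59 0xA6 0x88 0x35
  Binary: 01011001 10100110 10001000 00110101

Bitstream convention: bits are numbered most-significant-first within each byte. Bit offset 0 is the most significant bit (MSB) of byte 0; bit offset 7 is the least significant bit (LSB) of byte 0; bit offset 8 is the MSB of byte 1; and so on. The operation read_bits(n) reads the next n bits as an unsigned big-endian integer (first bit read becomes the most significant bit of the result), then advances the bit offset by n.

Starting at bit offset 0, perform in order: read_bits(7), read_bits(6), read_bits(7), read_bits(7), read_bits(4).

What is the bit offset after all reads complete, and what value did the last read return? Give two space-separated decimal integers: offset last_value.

Read 1: bits[0:7] width=7 -> value=44 (bin 0101100); offset now 7 = byte 0 bit 7; 25 bits remain
Read 2: bits[7:13] width=6 -> value=52 (bin 110100); offset now 13 = byte 1 bit 5; 19 bits remain
Read 3: bits[13:20] width=7 -> value=104 (bin 1101000); offset now 20 = byte 2 bit 4; 12 bits remain
Read 4: bits[20:27] width=7 -> value=65 (bin 1000001); offset now 27 = byte 3 bit 3; 5 bits remain
Read 5: bits[27:31] width=4 -> value=10 (bin 1010); offset now 31 = byte 3 bit 7; 1 bits remain

Answer: 31 10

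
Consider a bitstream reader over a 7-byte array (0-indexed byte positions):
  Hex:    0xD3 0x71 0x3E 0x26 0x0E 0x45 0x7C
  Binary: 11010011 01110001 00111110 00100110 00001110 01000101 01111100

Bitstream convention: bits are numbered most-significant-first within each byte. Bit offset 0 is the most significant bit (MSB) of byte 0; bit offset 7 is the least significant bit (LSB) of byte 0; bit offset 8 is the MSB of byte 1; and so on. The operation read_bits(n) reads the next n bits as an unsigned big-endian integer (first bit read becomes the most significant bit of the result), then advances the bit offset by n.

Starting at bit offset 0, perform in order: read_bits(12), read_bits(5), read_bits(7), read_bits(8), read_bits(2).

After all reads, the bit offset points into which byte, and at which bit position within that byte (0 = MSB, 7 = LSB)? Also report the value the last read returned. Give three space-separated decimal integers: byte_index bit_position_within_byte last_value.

Answer: 4 2 0

Derivation:
Read 1: bits[0:12] width=12 -> value=3383 (bin 110100110111); offset now 12 = byte 1 bit 4; 44 bits remain
Read 2: bits[12:17] width=5 -> value=2 (bin 00010); offset now 17 = byte 2 bit 1; 39 bits remain
Read 3: bits[17:24] width=7 -> value=62 (bin 0111110); offset now 24 = byte 3 bit 0; 32 bits remain
Read 4: bits[24:32] width=8 -> value=38 (bin 00100110); offset now 32 = byte 4 bit 0; 24 bits remain
Read 5: bits[32:34] width=2 -> value=0 (bin 00); offset now 34 = byte 4 bit 2; 22 bits remain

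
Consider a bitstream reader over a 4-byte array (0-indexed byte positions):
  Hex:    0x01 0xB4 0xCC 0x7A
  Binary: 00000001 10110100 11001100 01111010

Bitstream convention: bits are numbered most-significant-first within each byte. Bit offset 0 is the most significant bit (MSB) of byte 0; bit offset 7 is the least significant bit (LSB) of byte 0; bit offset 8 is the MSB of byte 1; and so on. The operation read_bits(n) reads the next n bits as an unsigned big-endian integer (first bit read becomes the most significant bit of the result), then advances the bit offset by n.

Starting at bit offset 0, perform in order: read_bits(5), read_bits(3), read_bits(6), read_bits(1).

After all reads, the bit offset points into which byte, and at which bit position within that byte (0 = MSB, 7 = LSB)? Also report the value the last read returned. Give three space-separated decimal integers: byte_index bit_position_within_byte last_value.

Answer: 1 7 0

Derivation:
Read 1: bits[0:5] width=5 -> value=0 (bin 00000); offset now 5 = byte 0 bit 5; 27 bits remain
Read 2: bits[5:8] width=3 -> value=1 (bin 001); offset now 8 = byte 1 bit 0; 24 bits remain
Read 3: bits[8:14] width=6 -> value=45 (bin 101101); offset now 14 = byte 1 bit 6; 18 bits remain
Read 4: bits[14:15] width=1 -> value=0 (bin 0); offset now 15 = byte 1 bit 7; 17 bits remain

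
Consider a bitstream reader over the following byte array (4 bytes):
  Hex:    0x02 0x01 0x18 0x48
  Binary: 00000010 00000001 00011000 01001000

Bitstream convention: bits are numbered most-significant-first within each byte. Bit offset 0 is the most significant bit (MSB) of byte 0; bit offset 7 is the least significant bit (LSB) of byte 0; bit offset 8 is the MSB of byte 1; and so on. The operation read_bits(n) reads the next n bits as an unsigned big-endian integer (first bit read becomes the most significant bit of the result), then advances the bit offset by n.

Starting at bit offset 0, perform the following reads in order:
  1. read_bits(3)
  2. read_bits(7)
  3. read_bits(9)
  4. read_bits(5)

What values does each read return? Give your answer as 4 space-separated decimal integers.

Answer: 0 8 8 24

Derivation:
Read 1: bits[0:3] width=3 -> value=0 (bin 000); offset now 3 = byte 0 bit 3; 29 bits remain
Read 2: bits[3:10] width=7 -> value=8 (bin 0001000); offset now 10 = byte 1 bit 2; 22 bits remain
Read 3: bits[10:19] width=9 -> value=8 (bin 000001000); offset now 19 = byte 2 bit 3; 13 bits remain
Read 4: bits[19:24] width=5 -> value=24 (bin 11000); offset now 24 = byte 3 bit 0; 8 bits remain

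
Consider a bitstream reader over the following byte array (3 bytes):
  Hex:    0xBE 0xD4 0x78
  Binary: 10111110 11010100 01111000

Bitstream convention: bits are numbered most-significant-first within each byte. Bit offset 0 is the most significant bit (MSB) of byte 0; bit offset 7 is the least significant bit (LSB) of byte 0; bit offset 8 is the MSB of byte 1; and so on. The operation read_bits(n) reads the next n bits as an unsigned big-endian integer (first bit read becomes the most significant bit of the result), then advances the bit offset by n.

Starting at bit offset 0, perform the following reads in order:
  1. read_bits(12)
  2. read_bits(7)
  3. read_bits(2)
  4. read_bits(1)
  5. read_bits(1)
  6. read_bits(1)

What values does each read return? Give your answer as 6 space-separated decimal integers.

Read 1: bits[0:12] width=12 -> value=3053 (bin 101111101101); offset now 12 = byte 1 bit 4; 12 bits remain
Read 2: bits[12:19] width=7 -> value=35 (bin 0100011); offset now 19 = byte 2 bit 3; 5 bits remain
Read 3: bits[19:21] width=2 -> value=3 (bin 11); offset now 21 = byte 2 bit 5; 3 bits remain
Read 4: bits[21:22] width=1 -> value=0 (bin 0); offset now 22 = byte 2 bit 6; 2 bits remain
Read 5: bits[22:23] width=1 -> value=0 (bin 0); offset now 23 = byte 2 bit 7; 1 bits remain
Read 6: bits[23:24] width=1 -> value=0 (bin 0); offset now 24 = byte 3 bit 0; 0 bits remain

Answer: 3053 35 3 0 0 0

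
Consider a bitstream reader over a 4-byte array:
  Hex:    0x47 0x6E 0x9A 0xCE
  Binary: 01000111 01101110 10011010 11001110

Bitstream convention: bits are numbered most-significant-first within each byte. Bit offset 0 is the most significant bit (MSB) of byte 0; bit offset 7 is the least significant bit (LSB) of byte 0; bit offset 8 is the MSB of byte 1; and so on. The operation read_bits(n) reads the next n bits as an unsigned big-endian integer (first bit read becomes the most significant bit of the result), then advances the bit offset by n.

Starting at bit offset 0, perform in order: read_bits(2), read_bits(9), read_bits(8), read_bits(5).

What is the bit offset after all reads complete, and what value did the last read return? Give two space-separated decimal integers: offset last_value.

Read 1: bits[0:2] width=2 -> value=1 (bin 01); offset now 2 = byte 0 bit 2; 30 bits remain
Read 2: bits[2:11] width=9 -> value=59 (bin 000111011); offset now 11 = byte 1 bit 3; 21 bits remain
Read 3: bits[11:19] width=8 -> value=116 (bin 01110100); offset now 19 = byte 2 bit 3; 13 bits remain
Read 4: bits[19:24] width=5 -> value=26 (bin 11010); offset now 24 = byte 3 bit 0; 8 bits remain

Answer: 24 26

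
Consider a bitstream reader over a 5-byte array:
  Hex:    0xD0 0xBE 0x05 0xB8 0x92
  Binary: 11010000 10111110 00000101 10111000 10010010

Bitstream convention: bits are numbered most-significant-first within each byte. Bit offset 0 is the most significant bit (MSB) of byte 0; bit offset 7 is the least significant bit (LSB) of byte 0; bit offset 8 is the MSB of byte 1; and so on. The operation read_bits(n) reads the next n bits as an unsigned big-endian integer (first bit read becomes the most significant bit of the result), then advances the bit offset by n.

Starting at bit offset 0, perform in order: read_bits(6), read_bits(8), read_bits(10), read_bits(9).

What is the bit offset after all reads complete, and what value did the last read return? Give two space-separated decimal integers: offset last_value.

Read 1: bits[0:6] width=6 -> value=52 (bin 110100); offset now 6 = byte 0 bit 6; 34 bits remain
Read 2: bits[6:14] width=8 -> value=47 (bin 00101111); offset now 14 = byte 1 bit 6; 26 bits remain
Read 3: bits[14:24] width=10 -> value=517 (bin 1000000101); offset now 24 = byte 3 bit 0; 16 bits remain
Read 4: bits[24:33] width=9 -> value=369 (bin 101110001); offset now 33 = byte 4 bit 1; 7 bits remain

Answer: 33 369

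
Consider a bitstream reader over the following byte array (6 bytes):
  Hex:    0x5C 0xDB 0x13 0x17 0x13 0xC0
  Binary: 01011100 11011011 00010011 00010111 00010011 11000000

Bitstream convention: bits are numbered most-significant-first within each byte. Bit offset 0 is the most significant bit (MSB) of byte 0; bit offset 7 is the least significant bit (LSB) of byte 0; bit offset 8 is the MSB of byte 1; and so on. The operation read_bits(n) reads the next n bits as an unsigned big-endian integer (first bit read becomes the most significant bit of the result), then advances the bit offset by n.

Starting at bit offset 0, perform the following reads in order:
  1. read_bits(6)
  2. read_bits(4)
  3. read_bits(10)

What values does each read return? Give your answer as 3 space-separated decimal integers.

Answer: 23 3 433

Derivation:
Read 1: bits[0:6] width=6 -> value=23 (bin 010111); offset now 6 = byte 0 bit 6; 42 bits remain
Read 2: bits[6:10] width=4 -> value=3 (bin 0011); offset now 10 = byte 1 bit 2; 38 bits remain
Read 3: bits[10:20] width=10 -> value=433 (bin 0110110001); offset now 20 = byte 2 bit 4; 28 bits remain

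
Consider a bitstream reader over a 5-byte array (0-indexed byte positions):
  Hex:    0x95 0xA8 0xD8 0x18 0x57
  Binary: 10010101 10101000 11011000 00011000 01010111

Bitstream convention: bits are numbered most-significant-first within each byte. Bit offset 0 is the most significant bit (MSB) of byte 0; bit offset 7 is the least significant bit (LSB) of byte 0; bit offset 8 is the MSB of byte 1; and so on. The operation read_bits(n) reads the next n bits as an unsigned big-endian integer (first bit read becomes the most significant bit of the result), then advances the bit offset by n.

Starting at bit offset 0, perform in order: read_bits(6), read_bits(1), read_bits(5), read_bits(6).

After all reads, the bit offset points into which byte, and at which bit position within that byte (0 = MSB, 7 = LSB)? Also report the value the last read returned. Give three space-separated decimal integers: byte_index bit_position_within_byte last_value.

Read 1: bits[0:6] width=6 -> value=37 (bin 100101); offset now 6 = byte 0 bit 6; 34 bits remain
Read 2: bits[6:7] width=1 -> value=0 (bin 0); offset now 7 = byte 0 bit 7; 33 bits remain
Read 3: bits[7:12] width=5 -> value=26 (bin 11010); offset now 12 = byte 1 bit 4; 28 bits remain
Read 4: bits[12:18] width=6 -> value=35 (bin 100011); offset now 18 = byte 2 bit 2; 22 bits remain

Answer: 2 2 35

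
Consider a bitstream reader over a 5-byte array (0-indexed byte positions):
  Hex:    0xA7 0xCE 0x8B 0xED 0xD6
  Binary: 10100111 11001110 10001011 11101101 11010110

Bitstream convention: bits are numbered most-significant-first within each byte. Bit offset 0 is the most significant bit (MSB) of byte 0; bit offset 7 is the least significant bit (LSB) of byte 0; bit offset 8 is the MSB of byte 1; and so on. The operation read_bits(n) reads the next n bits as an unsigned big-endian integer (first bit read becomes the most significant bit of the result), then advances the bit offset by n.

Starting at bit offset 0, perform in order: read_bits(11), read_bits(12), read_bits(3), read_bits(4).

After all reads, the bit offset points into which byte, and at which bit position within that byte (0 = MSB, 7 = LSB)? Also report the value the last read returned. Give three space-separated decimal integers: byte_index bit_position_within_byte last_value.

Answer: 3 6 11

Derivation:
Read 1: bits[0:11] width=11 -> value=1342 (bin 10100111110); offset now 11 = byte 1 bit 3; 29 bits remain
Read 2: bits[11:23] width=12 -> value=1861 (bin 011101000101); offset now 23 = byte 2 bit 7; 17 bits remain
Read 3: bits[23:26] width=3 -> value=7 (bin 111); offset now 26 = byte 3 bit 2; 14 bits remain
Read 4: bits[26:30] width=4 -> value=11 (bin 1011); offset now 30 = byte 3 bit 6; 10 bits remain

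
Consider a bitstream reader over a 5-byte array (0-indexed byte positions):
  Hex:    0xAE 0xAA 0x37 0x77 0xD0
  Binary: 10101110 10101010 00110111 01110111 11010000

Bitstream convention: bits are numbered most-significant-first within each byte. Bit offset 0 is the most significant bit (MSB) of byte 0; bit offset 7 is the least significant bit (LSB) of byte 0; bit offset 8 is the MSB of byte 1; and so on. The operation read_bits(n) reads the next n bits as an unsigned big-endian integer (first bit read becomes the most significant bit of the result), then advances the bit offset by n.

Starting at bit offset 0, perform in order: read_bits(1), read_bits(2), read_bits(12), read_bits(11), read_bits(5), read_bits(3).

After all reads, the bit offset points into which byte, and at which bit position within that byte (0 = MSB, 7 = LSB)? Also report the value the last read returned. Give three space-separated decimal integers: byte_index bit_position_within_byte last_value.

Answer: 4 2 7

Derivation:
Read 1: bits[0:1] width=1 -> value=1 (bin 1); offset now 1 = byte 0 bit 1; 39 bits remain
Read 2: bits[1:3] width=2 -> value=1 (bin 01); offset now 3 = byte 0 bit 3; 37 bits remain
Read 3: bits[3:15] width=12 -> value=1877 (bin 011101010101); offset now 15 = byte 1 bit 7; 25 bits remain
Read 4: bits[15:26] width=11 -> value=221 (bin 00011011101); offset now 26 = byte 3 bit 2; 14 bits remain
Read 5: bits[26:31] width=5 -> value=27 (bin 11011); offset now 31 = byte 3 bit 7; 9 bits remain
Read 6: bits[31:34] width=3 -> value=7 (bin 111); offset now 34 = byte 4 bit 2; 6 bits remain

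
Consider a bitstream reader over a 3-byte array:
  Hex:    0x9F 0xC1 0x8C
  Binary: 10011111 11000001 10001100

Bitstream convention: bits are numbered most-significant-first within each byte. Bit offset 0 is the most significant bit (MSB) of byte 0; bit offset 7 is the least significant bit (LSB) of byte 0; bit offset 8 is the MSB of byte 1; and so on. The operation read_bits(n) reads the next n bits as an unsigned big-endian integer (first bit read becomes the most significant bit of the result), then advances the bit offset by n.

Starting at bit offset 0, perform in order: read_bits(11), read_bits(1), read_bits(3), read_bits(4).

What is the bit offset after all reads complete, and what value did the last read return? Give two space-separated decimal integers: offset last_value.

Answer: 19 12

Derivation:
Read 1: bits[0:11] width=11 -> value=1278 (bin 10011111110); offset now 11 = byte 1 bit 3; 13 bits remain
Read 2: bits[11:12] width=1 -> value=0 (bin 0); offset now 12 = byte 1 bit 4; 12 bits remain
Read 3: bits[12:15] width=3 -> value=0 (bin 000); offset now 15 = byte 1 bit 7; 9 bits remain
Read 4: bits[15:19] width=4 -> value=12 (bin 1100); offset now 19 = byte 2 bit 3; 5 bits remain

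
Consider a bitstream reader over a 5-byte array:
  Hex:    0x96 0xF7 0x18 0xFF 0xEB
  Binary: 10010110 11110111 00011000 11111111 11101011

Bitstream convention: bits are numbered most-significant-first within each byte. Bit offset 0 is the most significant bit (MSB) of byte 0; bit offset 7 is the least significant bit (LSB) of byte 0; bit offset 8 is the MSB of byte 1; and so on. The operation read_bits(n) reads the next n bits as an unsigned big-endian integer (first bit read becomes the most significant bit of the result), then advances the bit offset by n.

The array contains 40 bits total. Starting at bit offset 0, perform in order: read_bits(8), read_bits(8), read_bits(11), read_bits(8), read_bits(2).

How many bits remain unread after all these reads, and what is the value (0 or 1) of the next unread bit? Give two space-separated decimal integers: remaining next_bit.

Read 1: bits[0:8] width=8 -> value=150 (bin 10010110); offset now 8 = byte 1 bit 0; 32 bits remain
Read 2: bits[8:16] width=8 -> value=247 (bin 11110111); offset now 16 = byte 2 bit 0; 24 bits remain
Read 3: bits[16:27] width=11 -> value=199 (bin 00011000111); offset now 27 = byte 3 bit 3; 13 bits remain
Read 4: bits[27:35] width=8 -> value=255 (bin 11111111); offset now 35 = byte 4 bit 3; 5 bits remain
Read 5: bits[35:37] width=2 -> value=1 (bin 01); offset now 37 = byte 4 bit 5; 3 bits remain

Answer: 3 0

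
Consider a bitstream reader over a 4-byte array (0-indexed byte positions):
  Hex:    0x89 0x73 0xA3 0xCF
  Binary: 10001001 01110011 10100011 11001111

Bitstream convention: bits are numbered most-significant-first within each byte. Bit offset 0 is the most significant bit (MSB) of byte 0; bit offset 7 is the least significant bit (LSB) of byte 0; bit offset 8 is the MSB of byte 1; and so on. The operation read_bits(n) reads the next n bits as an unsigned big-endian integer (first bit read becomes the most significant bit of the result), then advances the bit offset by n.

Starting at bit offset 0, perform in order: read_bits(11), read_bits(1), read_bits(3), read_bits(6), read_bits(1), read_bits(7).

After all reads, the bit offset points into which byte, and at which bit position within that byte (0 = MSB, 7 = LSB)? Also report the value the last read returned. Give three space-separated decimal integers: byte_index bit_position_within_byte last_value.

Read 1: bits[0:11] width=11 -> value=1099 (bin 10001001011); offset now 11 = byte 1 bit 3; 21 bits remain
Read 2: bits[11:12] width=1 -> value=1 (bin 1); offset now 12 = byte 1 bit 4; 20 bits remain
Read 3: bits[12:15] width=3 -> value=1 (bin 001); offset now 15 = byte 1 bit 7; 17 bits remain
Read 4: bits[15:21] width=6 -> value=52 (bin 110100); offset now 21 = byte 2 bit 5; 11 bits remain
Read 5: bits[21:22] width=1 -> value=0 (bin 0); offset now 22 = byte 2 bit 6; 10 bits remain
Read 6: bits[22:29] width=7 -> value=121 (bin 1111001); offset now 29 = byte 3 bit 5; 3 bits remain

Answer: 3 5 121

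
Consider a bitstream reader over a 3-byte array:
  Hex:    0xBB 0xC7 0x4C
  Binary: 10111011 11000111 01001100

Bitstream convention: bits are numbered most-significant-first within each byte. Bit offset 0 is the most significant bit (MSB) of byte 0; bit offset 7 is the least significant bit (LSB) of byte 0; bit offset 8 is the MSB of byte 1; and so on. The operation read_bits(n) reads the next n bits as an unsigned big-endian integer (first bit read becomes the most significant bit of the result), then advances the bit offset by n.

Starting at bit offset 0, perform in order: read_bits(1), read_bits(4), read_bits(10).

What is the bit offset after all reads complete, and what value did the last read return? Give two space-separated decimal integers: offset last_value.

Answer: 15 483

Derivation:
Read 1: bits[0:1] width=1 -> value=1 (bin 1); offset now 1 = byte 0 bit 1; 23 bits remain
Read 2: bits[1:5] width=4 -> value=7 (bin 0111); offset now 5 = byte 0 bit 5; 19 bits remain
Read 3: bits[5:15] width=10 -> value=483 (bin 0111100011); offset now 15 = byte 1 bit 7; 9 bits remain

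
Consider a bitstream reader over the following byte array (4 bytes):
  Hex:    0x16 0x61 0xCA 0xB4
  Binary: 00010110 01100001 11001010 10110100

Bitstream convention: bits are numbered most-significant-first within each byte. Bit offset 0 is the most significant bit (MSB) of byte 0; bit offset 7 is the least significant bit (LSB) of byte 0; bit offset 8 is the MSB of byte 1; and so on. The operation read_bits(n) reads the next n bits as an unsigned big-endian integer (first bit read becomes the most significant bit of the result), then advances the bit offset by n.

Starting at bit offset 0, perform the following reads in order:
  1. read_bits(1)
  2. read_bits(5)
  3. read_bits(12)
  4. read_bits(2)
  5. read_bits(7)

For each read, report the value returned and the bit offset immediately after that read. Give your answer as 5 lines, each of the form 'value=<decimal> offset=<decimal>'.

Read 1: bits[0:1] width=1 -> value=0 (bin 0); offset now 1 = byte 0 bit 1; 31 bits remain
Read 2: bits[1:6] width=5 -> value=5 (bin 00101); offset now 6 = byte 0 bit 6; 26 bits remain
Read 3: bits[6:18] width=12 -> value=2439 (bin 100110000111); offset now 18 = byte 2 bit 2; 14 bits remain
Read 4: bits[18:20] width=2 -> value=0 (bin 00); offset now 20 = byte 2 bit 4; 12 bits remain
Read 5: bits[20:27] width=7 -> value=85 (bin 1010101); offset now 27 = byte 3 bit 3; 5 bits remain

Answer: value=0 offset=1
value=5 offset=6
value=2439 offset=18
value=0 offset=20
value=85 offset=27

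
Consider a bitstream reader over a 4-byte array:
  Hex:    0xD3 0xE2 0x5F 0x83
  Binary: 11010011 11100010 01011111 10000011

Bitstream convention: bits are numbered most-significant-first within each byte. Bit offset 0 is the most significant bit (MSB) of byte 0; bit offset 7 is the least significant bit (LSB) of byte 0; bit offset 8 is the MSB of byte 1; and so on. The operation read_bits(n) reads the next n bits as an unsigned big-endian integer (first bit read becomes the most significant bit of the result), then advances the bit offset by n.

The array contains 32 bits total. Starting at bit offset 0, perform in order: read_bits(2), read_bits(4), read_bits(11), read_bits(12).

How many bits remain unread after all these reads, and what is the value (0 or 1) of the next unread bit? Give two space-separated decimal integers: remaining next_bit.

Answer: 3 0

Derivation:
Read 1: bits[0:2] width=2 -> value=3 (bin 11); offset now 2 = byte 0 bit 2; 30 bits remain
Read 2: bits[2:6] width=4 -> value=4 (bin 0100); offset now 6 = byte 0 bit 6; 26 bits remain
Read 3: bits[6:17] width=11 -> value=1988 (bin 11111000100); offset now 17 = byte 2 bit 1; 15 bits remain
Read 4: bits[17:29] width=12 -> value=3056 (bin 101111110000); offset now 29 = byte 3 bit 5; 3 bits remain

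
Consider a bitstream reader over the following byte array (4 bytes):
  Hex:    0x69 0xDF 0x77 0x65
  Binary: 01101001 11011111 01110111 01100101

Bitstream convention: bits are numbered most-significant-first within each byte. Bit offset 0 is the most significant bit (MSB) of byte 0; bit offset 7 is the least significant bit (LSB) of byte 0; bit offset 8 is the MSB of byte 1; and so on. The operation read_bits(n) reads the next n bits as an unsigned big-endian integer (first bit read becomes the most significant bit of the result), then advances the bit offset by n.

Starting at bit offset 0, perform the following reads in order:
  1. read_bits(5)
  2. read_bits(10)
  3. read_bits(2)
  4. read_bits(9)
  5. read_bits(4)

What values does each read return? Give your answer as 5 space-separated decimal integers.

Read 1: bits[0:5] width=5 -> value=13 (bin 01101); offset now 5 = byte 0 bit 5; 27 bits remain
Read 2: bits[5:15] width=10 -> value=239 (bin 0011101111); offset now 15 = byte 1 bit 7; 17 bits remain
Read 3: bits[15:17] width=2 -> value=2 (bin 10); offset now 17 = byte 2 bit 1; 15 bits remain
Read 4: bits[17:26] width=9 -> value=477 (bin 111011101); offset now 26 = byte 3 bit 2; 6 bits remain
Read 5: bits[26:30] width=4 -> value=9 (bin 1001); offset now 30 = byte 3 bit 6; 2 bits remain

Answer: 13 239 2 477 9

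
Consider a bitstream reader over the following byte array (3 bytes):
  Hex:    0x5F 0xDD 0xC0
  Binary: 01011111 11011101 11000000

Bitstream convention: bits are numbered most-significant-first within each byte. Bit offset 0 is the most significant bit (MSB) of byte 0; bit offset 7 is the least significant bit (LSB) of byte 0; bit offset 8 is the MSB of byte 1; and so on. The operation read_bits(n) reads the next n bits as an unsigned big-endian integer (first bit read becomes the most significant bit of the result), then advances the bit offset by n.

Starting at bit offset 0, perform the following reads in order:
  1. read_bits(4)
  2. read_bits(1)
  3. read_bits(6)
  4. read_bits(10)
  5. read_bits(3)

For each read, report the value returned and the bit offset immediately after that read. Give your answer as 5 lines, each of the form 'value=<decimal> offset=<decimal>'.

Answer: value=5 offset=4
value=1 offset=5
value=62 offset=11
value=952 offset=21
value=0 offset=24

Derivation:
Read 1: bits[0:4] width=4 -> value=5 (bin 0101); offset now 4 = byte 0 bit 4; 20 bits remain
Read 2: bits[4:5] width=1 -> value=1 (bin 1); offset now 5 = byte 0 bit 5; 19 bits remain
Read 3: bits[5:11] width=6 -> value=62 (bin 111110); offset now 11 = byte 1 bit 3; 13 bits remain
Read 4: bits[11:21] width=10 -> value=952 (bin 1110111000); offset now 21 = byte 2 bit 5; 3 bits remain
Read 5: bits[21:24] width=3 -> value=0 (bin 000); offset now 24 = byte 3 bit 0; 0 bits remain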